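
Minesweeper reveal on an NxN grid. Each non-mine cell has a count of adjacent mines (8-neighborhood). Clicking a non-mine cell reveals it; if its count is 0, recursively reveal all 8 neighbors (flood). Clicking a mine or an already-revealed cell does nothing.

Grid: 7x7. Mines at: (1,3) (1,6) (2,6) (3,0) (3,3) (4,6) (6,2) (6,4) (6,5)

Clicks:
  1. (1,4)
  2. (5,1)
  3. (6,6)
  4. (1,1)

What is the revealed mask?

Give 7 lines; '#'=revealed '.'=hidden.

Answer: ###....
###.#..
###....
.......
.......
.#.....
......#

Derivation:
Click 1 (1,4) count=1: revealed 1 new [(1,4)] -> total=1
Click 2 (5,1) count=1: revealed 1 new [(5,1)] -> total=2
Click 3 (6,6) count=1: revealed 1 new [(6,6)] -> total=3
Click 4 (1,1) count=0: revealed 9 new [(0,0) (0,1) (0,2) (1,0) (1,1) (1,2) (2,0) (2,1) (2,2)] -> total=12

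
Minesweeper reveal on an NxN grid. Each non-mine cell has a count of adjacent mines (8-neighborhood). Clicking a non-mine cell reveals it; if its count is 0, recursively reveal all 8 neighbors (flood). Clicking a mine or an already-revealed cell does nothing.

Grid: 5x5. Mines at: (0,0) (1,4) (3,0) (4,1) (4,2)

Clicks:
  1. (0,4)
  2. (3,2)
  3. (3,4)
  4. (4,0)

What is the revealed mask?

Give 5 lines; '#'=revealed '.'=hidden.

Answer: ....#
.....
...##
..###
#..##

Derivation:
Click 1 (0,4) count=1: revealed 1 new [(0,4)] -> total=1
Click 2 (3,2) count=2: revealed 1 new [(3,2)] -> total=2
Click 3 (3,4) count=0: revealed 6 new [(2,3) (2,4) (3,3) (3,4) (4,3) (4,4)] -> total=8
Click 4 (4,0) count=2: revealed 1 new [(4,0)] -> total=9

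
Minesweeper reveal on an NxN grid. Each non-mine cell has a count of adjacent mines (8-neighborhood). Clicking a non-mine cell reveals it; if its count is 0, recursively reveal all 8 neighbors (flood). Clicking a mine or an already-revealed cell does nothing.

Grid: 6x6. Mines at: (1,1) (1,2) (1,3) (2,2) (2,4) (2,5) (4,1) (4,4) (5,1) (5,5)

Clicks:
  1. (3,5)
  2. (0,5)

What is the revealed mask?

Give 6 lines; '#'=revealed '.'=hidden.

Click 1 (3,5) count=3: revealed 1 new [(3,5)] -> total=1
Click 2 (0,5) count=0: revealed 4 new [(0,4) (0,5) (1,4) (1,5)] -> total=5

Answer: ....##
....##
......
.....#
......
......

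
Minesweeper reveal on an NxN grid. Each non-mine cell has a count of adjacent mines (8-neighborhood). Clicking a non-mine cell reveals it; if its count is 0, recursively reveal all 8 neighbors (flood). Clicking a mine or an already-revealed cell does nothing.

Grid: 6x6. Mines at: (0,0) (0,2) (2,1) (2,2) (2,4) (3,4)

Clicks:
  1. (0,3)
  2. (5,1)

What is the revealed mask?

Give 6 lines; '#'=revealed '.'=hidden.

Click 1 (0,3) count=1: revealed 1 new [(0,3)] -> total=1
Click 2 (5,1) count=0: revealed 16 new [(3,0) (3,1) (3,2) (3,3) (4,0) (4,1) (4,2) (4,3) (4,4) (4,5) (5,0) (5,1) (5,2) (5,3) (5,4) (5,5)] -> total=17

Answer: ...#..
......
......
####..
######
######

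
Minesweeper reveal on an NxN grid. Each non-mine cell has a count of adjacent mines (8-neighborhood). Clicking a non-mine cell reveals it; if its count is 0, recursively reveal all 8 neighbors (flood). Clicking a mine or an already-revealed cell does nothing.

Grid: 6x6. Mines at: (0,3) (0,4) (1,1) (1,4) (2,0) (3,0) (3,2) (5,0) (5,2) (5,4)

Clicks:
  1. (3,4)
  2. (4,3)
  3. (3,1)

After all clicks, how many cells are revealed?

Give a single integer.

Answer: 10

Derivation:
Click 1 (3,4) count=0: revealed 9 new [(2,3) (2,4) (2,5) (3,3) (3,4) (3,5) (4,3) (4,4) (4,5)] -> total=9
Click 2 (4,3) count=3: revealed 0 new [(none)] -> total=9
Click 3 (3,1) count=3: revealed 1 new [(3,1)] -> total=10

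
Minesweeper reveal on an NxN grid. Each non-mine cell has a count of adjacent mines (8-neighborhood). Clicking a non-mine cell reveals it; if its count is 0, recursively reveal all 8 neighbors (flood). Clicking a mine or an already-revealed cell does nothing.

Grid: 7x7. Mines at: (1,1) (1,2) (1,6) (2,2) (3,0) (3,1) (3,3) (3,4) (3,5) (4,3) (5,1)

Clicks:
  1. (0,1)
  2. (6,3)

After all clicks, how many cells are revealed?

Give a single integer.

Answer: 14

Derivation:
Click 1 (0,1) count=2: revealed 1 new [(0,1)] -> total=1
Click 2 (6,3) count=0: revealed 13 new [(4,4) (4,5) (4,6) (5,2) (5,3) (5,4) (5,5) (5,6) (6,2) (6,3) (6,4) (6,5) (6,6)] -> total=14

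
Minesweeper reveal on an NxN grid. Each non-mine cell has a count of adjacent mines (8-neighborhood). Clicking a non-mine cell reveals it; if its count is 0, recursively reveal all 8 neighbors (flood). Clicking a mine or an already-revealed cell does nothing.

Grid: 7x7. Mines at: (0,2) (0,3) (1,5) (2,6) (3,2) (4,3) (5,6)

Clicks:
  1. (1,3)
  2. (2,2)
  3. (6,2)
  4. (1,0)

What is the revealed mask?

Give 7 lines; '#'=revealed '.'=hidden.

Answer: ##.....
##.#...
###....
##.....
###....
######.
######.

Derivation:
Click 1 (1,3) count=2: revealed 1 new [(1,3)] -> total=1
Click 2 (2,2) count=1: revealed 1 new [(2,2)] -> total=2
Click 3 (6,2) count=0: revealed 23 new [(0,0) (0,1) (1,0) (1,1) (2,0) (2,1) (3,0) (3,1) (4,0) (4,1) (4,2) (5,0) (5,1) (5,2) (5,3) (5,4) (5,5) (6,0) (6,1) (6,2) (6,3) (6,4) (6,5)] -> total=25
Click 4 (1,0) count=0: revealed 0 new [(none)] -> total=25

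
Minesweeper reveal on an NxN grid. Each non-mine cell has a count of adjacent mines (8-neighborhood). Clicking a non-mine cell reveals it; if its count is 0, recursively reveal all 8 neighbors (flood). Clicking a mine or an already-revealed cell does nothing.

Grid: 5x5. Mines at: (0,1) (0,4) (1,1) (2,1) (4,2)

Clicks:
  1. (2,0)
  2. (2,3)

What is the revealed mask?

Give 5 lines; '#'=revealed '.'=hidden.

Click 1 (2,0) count=2: revealed 1 new [(2,0)] -> total=1
Click 2 (2,3) count=0: revealed 11 new [(1,2) (1,3) (1,4) (2,2) (2,3) (2,4) (3,2) (3,3) (3,4) (4,3) (4,4)] -> total=12

Answer: .....
..###
#.###
..###
...##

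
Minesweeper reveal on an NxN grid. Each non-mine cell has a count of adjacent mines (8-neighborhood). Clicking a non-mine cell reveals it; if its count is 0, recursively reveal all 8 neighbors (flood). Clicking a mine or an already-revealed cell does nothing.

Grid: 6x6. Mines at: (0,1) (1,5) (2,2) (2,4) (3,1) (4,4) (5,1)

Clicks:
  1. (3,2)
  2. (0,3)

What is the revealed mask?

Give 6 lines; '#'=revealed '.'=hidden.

Click 1 (3,2) count=2: revealed 1 new [(3,2)] -> total=1
Click 2 (0,3) count=0: revealed 6 new [(0,2) (0,3) (0,4) (1,2) (1,3) (1,4)] -> total=7

Answer: ..###.
..###.
......
..#...
......
......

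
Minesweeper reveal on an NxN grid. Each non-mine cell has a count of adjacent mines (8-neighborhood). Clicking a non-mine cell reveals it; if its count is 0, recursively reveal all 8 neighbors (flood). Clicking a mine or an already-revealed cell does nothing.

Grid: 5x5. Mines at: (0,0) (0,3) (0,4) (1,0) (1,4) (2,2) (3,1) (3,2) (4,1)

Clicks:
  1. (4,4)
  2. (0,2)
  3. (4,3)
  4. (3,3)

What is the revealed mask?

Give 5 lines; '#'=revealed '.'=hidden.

Click 1 (4,4) count=0: revealed 6 new [(2,3) (2,4) (3,3) (3,4) (4,3) (4,4)] -> total=6
Click 2 (0,2) count=1: revealed 1 new [(0,2)] -> total=7
Click 3 (4,3) count=1: revealed 0 new [(none)] -> total=7
Click 4 (3,3) count=2: revealed 0 new [(none)] -> total=7

Answer: ..#..
.....
...##
...##
...##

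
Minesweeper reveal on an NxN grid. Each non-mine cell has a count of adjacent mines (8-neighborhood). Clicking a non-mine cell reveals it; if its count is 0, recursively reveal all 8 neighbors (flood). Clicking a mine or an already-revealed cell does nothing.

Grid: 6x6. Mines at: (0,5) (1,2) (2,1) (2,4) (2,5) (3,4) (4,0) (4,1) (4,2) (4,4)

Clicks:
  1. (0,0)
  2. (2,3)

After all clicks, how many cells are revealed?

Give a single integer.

Answer: 5

Derivation:
Click 1 (0,0) count=0: revealed 4 new [(0,0) (0,1) (1,0) (1,1)] -> total=4
Click 2 (2,3) count=3: revealed 1 new [(2,3)] -> total=5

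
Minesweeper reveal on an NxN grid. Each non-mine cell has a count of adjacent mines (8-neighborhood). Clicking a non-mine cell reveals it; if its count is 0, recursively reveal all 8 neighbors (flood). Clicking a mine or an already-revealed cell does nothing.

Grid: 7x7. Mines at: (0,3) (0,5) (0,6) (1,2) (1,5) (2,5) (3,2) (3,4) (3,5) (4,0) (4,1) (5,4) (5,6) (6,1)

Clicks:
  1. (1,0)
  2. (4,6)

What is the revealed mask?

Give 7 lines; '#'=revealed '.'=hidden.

Click 1 (1,0) count=0: revealed 8 new [(0,0) (0,1) (1,0) (1,1) (2,0) (2,1) (3,0) (3,1)] -> total=8
Click 2 (4,6) count=2: revealed 1 new [(4,6)] -> total=9

Answer: ##.....
##.....
##.....
##.....
......#
.......
.......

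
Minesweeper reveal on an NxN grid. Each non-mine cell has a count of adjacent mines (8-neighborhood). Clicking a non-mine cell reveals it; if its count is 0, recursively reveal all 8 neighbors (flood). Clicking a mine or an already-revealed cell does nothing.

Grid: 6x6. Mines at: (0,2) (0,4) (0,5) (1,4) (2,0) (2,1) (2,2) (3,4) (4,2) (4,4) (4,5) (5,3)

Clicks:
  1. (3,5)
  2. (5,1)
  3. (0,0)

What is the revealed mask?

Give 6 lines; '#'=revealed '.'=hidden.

Click 1 (3,5) count=3: revealed 1 new [(3,5)] -> total=1
Click 2 (5,1) count=1: revealed 1 new [(5,1)] -> total=2
Click 3 (0,0) count=0: revealed 4 new [(0,0) (0,1) (1,0) (1,1)] -> total=6

Answer: ##....
##....
......
.....#
......
.#....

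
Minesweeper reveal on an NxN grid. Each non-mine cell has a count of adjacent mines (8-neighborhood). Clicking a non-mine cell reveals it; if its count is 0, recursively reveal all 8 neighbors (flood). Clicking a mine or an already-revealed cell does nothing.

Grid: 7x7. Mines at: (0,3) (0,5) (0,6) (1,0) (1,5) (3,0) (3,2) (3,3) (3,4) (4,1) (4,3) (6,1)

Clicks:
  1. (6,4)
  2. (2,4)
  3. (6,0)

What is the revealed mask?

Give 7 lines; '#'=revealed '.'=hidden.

Answer: .......
.......
....###
.....##
....###
..#####
#.#####

Derivation:
Click 1 (6,4) count=0: revealed 17 new [(2,5) (2,6) (3,5) (3,6) (4,4) (4,5) (4,6) (5,2) (5,3) (5,4) (5,5) (5,6) (6,2) (6,3) (6,4) (6,5) (6,6)] -> total=17
Click 2 (2,4) count=3: revealed 1 new [(2,4)] -> total=18
Click 3 (6,0) count=1: revealed 1 new [(6,0)] -> total=19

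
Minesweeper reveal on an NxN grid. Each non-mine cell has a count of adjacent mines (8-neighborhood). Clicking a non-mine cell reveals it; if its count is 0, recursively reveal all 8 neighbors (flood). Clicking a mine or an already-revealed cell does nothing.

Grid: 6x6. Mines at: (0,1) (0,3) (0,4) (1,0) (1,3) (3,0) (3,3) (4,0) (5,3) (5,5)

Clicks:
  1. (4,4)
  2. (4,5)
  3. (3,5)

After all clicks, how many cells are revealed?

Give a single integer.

Answer: 8

Derivation:
Click 1 (4,4) count=3: revealed 1 new [(4,4)] -> total=1
Click 2 (4,5) count=1: revealed 1 new [(4,5)] -> total=2
Click 3 (3,5) count=0: revealed 6 new [(1,4) (1,5) (2,4) (2,5) (3,4) (3,5)] -> total=8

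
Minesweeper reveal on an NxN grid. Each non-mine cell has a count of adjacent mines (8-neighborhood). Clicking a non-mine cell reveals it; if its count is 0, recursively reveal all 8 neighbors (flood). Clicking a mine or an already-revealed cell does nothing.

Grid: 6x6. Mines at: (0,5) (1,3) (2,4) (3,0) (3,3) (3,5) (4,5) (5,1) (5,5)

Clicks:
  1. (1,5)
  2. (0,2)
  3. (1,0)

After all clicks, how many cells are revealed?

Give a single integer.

Answer: 10

Derivation:
Click 1 (1,5) count=2: revealed 1 new [(1,5)] -> total=1
Click 2 (0,2) count=1: revealed 1 new [(0,2)] -> total=2
Click 3 (1,0) count=0: revealed 8 new [(0,0) (0,1) (1,0) (1,1) (1,2) (2,0) (2,1) (2,2)] -> total=10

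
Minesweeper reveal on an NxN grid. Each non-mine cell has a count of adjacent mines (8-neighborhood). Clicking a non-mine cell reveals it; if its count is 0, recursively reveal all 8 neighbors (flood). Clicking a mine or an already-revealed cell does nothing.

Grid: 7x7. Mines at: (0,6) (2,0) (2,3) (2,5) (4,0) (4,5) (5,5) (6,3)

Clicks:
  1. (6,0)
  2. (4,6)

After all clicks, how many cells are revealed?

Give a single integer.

Click 1 (6,0) count=0: revealed 6 new [(5,0) (5,1) (5,2) (6,0) (6,1) (6,2)] -> total=6
Click 2 (4,6) count=2: revealed 1 new [(4,6)] -> total=7

Answer: 7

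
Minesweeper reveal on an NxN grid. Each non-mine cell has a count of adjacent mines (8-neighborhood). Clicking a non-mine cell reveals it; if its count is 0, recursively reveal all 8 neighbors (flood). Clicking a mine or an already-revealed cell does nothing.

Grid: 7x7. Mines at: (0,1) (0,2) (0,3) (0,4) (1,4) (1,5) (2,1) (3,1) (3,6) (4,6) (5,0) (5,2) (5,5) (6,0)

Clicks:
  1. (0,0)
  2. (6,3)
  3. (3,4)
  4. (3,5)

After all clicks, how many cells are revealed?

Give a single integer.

Click 1 (0,0) count=1: revealed 1 new [(0,0)] -> total=1
Click 2 (6,3) count=1: revealed 1 new [(6,3)] -> total=2
Click 3 (3,4) count=0: revealed 12 new [(2,2) (2,3) (2,4) (2,5) (3,2) (3,3) (3,4) (3,5) (4,2) (4,3) (4,4) (4,5)] -> total=14
Click 4 (3,5) count=2: revealed 0 new [(none)] -> total=14

Answer: 14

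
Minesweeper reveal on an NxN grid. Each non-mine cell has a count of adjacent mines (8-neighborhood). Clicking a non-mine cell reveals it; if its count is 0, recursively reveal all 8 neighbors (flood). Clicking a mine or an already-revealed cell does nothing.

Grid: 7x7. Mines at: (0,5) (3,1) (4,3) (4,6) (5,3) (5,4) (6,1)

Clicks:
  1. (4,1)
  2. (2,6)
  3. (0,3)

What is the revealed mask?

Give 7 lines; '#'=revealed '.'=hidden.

Answer: #####..
#######
#######
..#####
.#.....
.......
.......

Derivation:
Click 1 (4,1) count=1: revealed 1 new [(4,1)] -> total=1
Click 2 (2,6) count=0: revealed 24 new [(0,0) (0,1) (0,2) (0,3) (0,4) (1,0) (1,1) (1,2) (1,3) (1,4) (1,5) (1,6) (2,0) (2,1) (2,2) (2,3) (2,4) (2,5) (2,6) (3,2) (3,3) (3,4) (3,5) (3,6)] -> total=25
Click 3 (0,3) count=0: revealed 0 new [(none)] -> total=25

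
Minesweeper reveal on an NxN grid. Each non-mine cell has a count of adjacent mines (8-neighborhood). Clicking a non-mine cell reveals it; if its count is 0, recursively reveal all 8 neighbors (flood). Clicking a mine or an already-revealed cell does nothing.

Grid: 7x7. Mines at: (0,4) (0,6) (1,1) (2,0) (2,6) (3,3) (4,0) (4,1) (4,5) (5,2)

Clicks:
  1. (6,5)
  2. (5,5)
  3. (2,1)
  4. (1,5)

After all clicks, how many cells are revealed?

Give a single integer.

Click 1 (6,5) count=0: revealed 8 new [(5,3) (5,4) (5,5) (5,6) (6,3) (6,4) (6,5) (6,6)] -> total=8
Click 2 (5,5) count=1: revealed 0 new [(none)] -> total=8
Click 3 (2,1) count=2: revealed 1 new [(2,1)] -> total=9
Click 4 (1,5) count=3: revealed 1 new [(1,5)] -> total=10

Answer: 10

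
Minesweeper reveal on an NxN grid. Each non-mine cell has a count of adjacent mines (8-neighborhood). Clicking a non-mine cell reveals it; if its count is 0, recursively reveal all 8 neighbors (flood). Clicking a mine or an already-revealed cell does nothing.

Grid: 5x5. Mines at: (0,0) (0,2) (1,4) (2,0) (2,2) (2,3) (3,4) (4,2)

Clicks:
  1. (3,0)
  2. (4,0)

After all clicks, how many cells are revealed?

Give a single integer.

Click 1 (3,0) count=1: revealed 1 new [(3,0)] -> total=1
Click 2 (4,0) count=0: revealed 3 new [(3,1) (4,0) (4,1)] -> total=4

Answer: 4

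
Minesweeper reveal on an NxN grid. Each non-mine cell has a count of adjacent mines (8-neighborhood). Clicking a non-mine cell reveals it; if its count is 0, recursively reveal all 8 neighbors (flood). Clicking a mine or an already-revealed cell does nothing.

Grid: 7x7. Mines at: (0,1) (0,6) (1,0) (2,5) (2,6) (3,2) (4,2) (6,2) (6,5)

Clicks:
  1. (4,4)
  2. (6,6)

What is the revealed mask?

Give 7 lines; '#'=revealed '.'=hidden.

Click 1 (4,4) count=0: revealed 12 new [(3,3) (3,4) (3,5) (3,6) (4,3) (4,4) (4,5) (4,6) (5,3) (5,4) (5,5) (5,6)] -> total=12
Click 2 (6,6) count=1: revealed 1 new [(6,6)] -> total=13

Answer: .......
.......
.......
...####
...####
...####
......#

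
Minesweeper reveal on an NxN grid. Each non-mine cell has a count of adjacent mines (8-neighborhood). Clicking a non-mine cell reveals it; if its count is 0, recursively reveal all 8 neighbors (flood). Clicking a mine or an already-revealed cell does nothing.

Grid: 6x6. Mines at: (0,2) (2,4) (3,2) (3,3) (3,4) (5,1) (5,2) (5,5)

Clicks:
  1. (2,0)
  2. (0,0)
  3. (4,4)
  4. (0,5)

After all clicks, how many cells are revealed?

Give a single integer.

Click 1 (2,0) count=0: revealed 10 new [(0,0) (0,1) (1,0) (1,1) (2,0) (2,1) (3,0) (3,1) (4,0) (4,1)] -> total=10
Click 2 (0,0) count=0: revealed 0 new [(none)] -> total=10
Click 3 (4,4) count=3: revealed 1 new [(4,4)] -> total=11
Click 4 (0,5) count=0: revealed 6 new [(0,3) (0,4) (0,5) (1,3) (1,4) (1,5)] -> total=17

Answer: 17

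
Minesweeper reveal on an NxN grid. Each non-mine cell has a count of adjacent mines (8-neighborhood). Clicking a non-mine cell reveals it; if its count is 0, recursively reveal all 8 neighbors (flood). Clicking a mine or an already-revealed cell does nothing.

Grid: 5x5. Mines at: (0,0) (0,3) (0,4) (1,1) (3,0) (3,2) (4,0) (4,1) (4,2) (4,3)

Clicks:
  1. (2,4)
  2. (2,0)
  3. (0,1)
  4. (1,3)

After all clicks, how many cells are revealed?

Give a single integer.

Answer: 8

Derivation:
Click 1 (2,4) count=0: revealed 6 new [(1,3) (1,4) (2,3) (2,4) (3,3) (3,4)] -> total=6
Click 2 (2,0) count=2: revealed 1 new [(2,0)] -> total=7
Click 3 (0,1) count=2: revealed 1 new [(0,1)] -> total=8
Click 4 (1,3) count=2: revealed 0 new [(none)] -> total=8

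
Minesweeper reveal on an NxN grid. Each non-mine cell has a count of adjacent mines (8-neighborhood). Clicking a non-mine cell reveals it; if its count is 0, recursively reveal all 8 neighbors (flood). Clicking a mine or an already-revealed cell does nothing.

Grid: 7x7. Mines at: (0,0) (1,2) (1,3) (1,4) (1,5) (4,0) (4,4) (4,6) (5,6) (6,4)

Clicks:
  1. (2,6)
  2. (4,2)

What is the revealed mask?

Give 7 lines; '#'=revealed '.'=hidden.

Click 1 (2,6) count=1: revealed 1 new [(2,6)] -> total=1
Click 2 (4,2) count=0: revealed 17 new [(2,1) (2,2) (2,3) (3,1) (3,2) (3,3) (4,1) (4,2) (4,3) (5,0) (5,1) (5,2) (5,3) (6,0) (6,1) (6,2) (6,3)] -> total=18

Answer: .......
.......
.###..#
.###...
.###...
####...
####...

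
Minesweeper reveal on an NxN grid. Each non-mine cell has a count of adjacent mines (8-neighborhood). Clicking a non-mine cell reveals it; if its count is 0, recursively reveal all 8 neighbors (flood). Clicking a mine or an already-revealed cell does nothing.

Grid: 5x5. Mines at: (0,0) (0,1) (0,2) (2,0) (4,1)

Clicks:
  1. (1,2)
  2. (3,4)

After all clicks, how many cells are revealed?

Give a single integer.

Click 1 (1,2) count=2: revealed 1 new [(1,2)] -> total=1
Click 2 (3,4) count=0: revealed 16 new [(0,3) (0,4) (1,1) (1,3) (1,4) (2,1) (2,2) (2,3) (2,4) (3,1) (3,2) (3,3) (3,4) (4,2) (4,3) (4,4)] -> total=17

Answer: 17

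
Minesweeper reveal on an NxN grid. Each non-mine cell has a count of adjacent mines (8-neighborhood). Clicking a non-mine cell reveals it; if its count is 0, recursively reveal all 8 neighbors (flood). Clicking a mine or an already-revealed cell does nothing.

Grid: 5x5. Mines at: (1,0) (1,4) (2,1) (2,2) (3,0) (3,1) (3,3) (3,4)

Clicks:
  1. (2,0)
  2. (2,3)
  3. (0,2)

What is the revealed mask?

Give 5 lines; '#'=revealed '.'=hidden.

Answer: .###.
.###.
#..#.
.....
.....

Derivation:
Click 1 (2,0) count=4: revealed 1 new [(2,0)] -> total=1
Click 2 (2,3) count=4: revealed 1 new [(2,3)] -> total=2
Click 3 (0,2) count=0: revealed 6 new [(0,1) (0,2) (0,3) (1,1) (1,2) (1,3)] -> total=8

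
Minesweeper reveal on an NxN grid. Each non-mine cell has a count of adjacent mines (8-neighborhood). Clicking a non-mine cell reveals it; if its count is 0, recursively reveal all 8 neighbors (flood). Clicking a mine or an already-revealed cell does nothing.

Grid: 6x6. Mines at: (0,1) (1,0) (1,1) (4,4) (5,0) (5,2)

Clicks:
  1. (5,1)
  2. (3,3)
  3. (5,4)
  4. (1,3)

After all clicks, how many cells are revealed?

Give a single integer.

Answer: 26

Derivation:
Click 1 (5,1) count=2: revealed 1 new [(5,1)] -> total=1
Click 2 (3,3) count=1: revealed 1 new [(3,3)] -> total=2
Click 3 (5,4) count=1: revealed 1 new [(5,4)] -> total=3
Click 4 (1,3) count=0: revealed 23 new [(0,2) (0,3) (0,4) (0,5) (1,2) (1,3) (1,4) (1,5) (2,0) (2,1) (2,2) (2,3) (2,4) (2,5) (3,0) (3,1) (3,2) (3,4) (3,5) (4,0) (4,1) (4,2) (4,3)] -> total=26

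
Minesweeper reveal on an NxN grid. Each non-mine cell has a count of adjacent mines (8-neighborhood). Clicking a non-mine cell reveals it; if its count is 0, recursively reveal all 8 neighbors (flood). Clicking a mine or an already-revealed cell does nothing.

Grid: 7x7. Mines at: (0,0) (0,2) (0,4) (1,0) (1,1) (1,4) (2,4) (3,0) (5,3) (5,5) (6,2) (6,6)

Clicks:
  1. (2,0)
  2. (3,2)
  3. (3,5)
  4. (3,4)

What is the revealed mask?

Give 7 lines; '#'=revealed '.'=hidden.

Answer: .......
.......
####...
.#####.
.###...
.......
.......

Derivation:
Click 1 (2,0) count=3: revealed 1 new [(2,0)] -> total=1
Click 2 (3,2) count=0: revealed 9 new [(2,1) (2,2) (2,3) (3,1) (3,2) (3,3) (4,1) (4,2) (4,3)] -> total=10
Click 3 (3,5) count=1: revealed 1 new [(3,5)] -> total=11
Click 4 (3,4) count=1: revealed 1 new [(3,4)] -> total=12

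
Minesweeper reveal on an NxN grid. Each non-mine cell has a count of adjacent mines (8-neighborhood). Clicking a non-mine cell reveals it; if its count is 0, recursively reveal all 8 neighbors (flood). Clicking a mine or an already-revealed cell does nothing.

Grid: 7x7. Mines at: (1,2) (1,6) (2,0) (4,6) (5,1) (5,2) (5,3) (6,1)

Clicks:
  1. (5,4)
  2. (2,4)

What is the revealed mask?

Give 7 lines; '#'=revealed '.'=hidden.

Click 1 (5,4) count=1: revealed 1 new [(5,4)] -> total=1
Click 2 (2,4) count=0: revealed 21 new [(0,3) (0,4) (0,5) (1,3) (1,4) (1,5) (2,1) (2,2) (2,3) (2,4) (2,5) (3,1) (3,2) (3,3) (3,4) (3,5) (4,1) (4,2) (4,3) (4,4) (4,5)] -> total=22

Answer: ...###.
...###.
.#####.
.#####.
.#####.
....#..
.......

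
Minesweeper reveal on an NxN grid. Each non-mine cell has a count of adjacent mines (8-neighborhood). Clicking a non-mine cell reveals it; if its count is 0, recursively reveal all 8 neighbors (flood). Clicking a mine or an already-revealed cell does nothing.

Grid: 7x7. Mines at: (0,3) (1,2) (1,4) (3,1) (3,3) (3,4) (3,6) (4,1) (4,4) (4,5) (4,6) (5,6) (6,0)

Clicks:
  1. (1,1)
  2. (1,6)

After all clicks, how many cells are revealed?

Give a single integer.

Click 1 (1,1) count=1: revealed 1 new [(1,1)] -> total=1
Click 2 (1,6) count=0: revealed 6 new [(0,5) (0,6) (1,5) (1,6) (2,5) (2,6)] -> total=7

Answer: 7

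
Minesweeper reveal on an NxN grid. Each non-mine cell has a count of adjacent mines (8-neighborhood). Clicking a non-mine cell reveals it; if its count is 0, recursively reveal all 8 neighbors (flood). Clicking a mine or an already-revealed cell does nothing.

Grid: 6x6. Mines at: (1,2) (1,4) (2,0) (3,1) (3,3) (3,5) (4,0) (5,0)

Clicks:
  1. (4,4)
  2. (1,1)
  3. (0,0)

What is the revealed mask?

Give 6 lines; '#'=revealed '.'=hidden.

Click 1 (4,4) count=2: revealed 1 new [(4,4)] -> total=1
Click 2 (1,1) count=2: revealed 1 new [(1,1)] -> total=2
Click 3 (0,0) count=0: revealed 3 new [(0,0) (0,1) (1,0)] -> total=5

Answer: ##....
##....
......
......
....#.
......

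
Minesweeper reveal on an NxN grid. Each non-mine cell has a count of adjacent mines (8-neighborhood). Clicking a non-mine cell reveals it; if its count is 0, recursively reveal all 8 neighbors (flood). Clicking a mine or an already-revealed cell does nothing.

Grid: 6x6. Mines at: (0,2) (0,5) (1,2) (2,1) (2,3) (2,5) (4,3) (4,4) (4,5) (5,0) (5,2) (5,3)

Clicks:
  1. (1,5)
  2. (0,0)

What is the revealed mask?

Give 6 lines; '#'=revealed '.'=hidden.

Click 1 (1,5) count=2: revealed 1 new [(1,5)] -> total=1
Click 2 (0,0) count=0: revealed 4 new [(0,0) (0,1) (1,0) (1,1)] -> total=5

Answer: ##....
##...#
......
......
......
......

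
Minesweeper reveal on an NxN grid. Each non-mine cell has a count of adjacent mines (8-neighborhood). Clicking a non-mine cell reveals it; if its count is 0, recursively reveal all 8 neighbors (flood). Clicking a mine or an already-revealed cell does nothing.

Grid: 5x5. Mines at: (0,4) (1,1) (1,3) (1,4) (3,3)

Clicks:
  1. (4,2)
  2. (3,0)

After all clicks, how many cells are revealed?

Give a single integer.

Answer: 9

Derivation:
Click 1 (4,2) count=1: revealed 1 new [(4,2)] -> total=1
Click 2 (3,0) count=0: revealed 8 new [(2,0) (2,1) (2,2) (3,0) (3,1) (3,2) (4,0) (4,1)] -> total=9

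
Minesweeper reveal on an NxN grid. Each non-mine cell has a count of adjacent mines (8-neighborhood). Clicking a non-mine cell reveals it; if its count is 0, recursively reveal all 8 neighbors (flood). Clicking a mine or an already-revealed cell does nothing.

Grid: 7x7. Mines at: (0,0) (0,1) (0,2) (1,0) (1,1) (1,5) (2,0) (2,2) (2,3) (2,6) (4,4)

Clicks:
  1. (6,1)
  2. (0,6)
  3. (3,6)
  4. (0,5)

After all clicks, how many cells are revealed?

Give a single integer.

Click 1 (6,1) count=0: revealed 26 new [(3,0) (3,1) (3,2) (3,3) (3,5) (3,6) (4,0) (4,1) (4,2) (4,3) (4,5) (4,6) (5,0) (5,1) (5,2) (5,3) (5,4) (5,5) (5,6) (6,0) (6,1) (6,2) (6,3) (6,4) (6,5) (6,6)] -> total=26
Click 2 (0,6) count=1: revealed 1 new [(0,6)] -> total=27
Click 3 (3,6) count=1: revealed 0 new [(none)] -> total=27
Click 4 (0,5) count=1: revealed 1 new [(0,5)] -> total=28

Answer: 28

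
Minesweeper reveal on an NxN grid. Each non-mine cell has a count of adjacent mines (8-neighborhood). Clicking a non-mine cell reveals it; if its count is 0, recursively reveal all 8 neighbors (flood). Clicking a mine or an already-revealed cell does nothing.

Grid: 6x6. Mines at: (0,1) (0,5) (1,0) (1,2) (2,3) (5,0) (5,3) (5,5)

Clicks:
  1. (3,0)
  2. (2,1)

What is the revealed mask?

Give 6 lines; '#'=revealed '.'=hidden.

Click 1 (3,0) count=0: revealed 9 new [(2,0) (2,1) (2,2) (3,0) (3,1) (3,2) (4,0) (4,1) (4,2)] -> total=9
Click 2 (2,1) count=2: revealed 0 new [(none)] -> total=9

Answer: ......
......
###...
###...
###...
......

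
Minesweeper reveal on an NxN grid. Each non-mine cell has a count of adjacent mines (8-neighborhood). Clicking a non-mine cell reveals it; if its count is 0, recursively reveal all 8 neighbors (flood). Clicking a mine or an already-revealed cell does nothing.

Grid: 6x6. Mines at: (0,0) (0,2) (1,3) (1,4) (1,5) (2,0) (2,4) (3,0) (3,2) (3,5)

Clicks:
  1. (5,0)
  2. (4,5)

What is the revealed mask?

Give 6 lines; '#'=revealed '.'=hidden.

Click 1 (5,0) count=0: revealed 12 new [(4,0) (4,1) (4,2) (4,3) (4,4) (4,5) (5,0) (5,1) (5,2) (5,3) (5,4) (5,5)] -> total=12
Click 2 (4,5) count=1: revealed 0 new [(none)] -> total=12

Answer: ......
......
......
......
######
######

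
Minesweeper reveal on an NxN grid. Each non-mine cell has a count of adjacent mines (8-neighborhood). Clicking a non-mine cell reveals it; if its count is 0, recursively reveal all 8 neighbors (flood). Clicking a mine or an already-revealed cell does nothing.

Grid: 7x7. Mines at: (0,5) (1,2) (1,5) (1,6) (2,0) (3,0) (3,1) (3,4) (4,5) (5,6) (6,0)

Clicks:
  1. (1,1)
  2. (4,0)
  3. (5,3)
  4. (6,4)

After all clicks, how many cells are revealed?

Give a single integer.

Answer: 16

Derivation:
Click 1 (1,1) count=2: revealed 1 new [(1,1)] -> total=1
Click 2 (4,0) count=2: revealed 1 new [(4,0)] -> total=2
Click 3 (5,3) count=0: revealed 14 new [(4,1) (4,2) (4,3) (4,4) (5,1) (5,2) (5,3) (5,4) (5,5) (6,1) (6,2) (6,3) (6,4) (6,5)] -> total=16
Click 4 (6,4) count=0: revealed 0 new [(none)] -> total=16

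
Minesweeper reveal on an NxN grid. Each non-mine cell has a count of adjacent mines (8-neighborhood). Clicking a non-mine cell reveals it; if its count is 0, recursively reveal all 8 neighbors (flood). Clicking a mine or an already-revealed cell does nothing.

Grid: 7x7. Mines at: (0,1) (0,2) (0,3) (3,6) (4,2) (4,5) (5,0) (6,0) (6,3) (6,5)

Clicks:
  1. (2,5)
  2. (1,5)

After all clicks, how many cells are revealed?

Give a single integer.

Answer: 25

Derivation:
Click 1 (2,5) count=1: revealed 1 new [(2,5)] -> total=1
Click 2 (1,5) count=0: revealed 24 new [(0,4) (0,5) (0,6) (1,0) (1,1) (1,2) (1,3) (1,4) (1,5) (1,6) (2,0) (2,1) (2,2) (2,3) (2,4) (2,6) (3,0) (3,1) (3,2) (3,3) (3,4) (3,5) (4,0) (4,1)] -> total=25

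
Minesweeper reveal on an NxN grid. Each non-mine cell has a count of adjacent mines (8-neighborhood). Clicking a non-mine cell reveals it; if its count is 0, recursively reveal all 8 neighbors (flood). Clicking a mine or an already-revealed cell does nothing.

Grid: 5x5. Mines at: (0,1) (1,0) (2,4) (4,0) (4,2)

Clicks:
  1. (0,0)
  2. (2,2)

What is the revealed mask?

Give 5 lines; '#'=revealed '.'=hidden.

Click 1 (0,0) count=2: revealed 1 new [(0,0)] -> total=1
Click 2 (2,2) count=0: revealed 9 new [(1,1) (1,2) (1,3) (2,1) (2,2) (2,3) (3,1) (3,2) (3,3)] -> total=10

Answer: #....
.###.
.###.
.###.
.....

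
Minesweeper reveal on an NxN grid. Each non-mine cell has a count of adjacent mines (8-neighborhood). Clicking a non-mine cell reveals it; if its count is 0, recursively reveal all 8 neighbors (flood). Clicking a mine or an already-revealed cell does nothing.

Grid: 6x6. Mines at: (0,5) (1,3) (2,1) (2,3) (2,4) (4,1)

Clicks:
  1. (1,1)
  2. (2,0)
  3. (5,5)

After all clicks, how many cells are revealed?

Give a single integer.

Answer: 14

Derivation:
Click 1 (1,1) count=1: revealed 1 new [(1,1)] -> total=1
Click 2 (2,0) count=1: revealed 1 new [(2,0)] -> total=2
Click 3 (5,5) count=0: revealed 12 new [(3,2) (3,3) (3,4) (3,5) (4,2) (4,3) (4,4) (4,5) (5,2) (5,3) (5,4) (5,5)] -> total=14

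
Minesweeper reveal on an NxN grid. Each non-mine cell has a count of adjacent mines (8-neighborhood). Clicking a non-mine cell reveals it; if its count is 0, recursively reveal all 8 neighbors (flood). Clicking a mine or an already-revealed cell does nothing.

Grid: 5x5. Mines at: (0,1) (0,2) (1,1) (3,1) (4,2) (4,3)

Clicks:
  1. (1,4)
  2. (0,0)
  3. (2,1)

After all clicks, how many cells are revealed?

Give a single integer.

Answer: 13

Derivation:
Click 1 (1,4) count=0: revealed 11 new [(0,3) (0,4) (1,2) (1,3) (1,4) (2,2) (2,3) (2,4) (3,2) (3,3) (3,4)] -> total=11
Click 2 (0,0) count=2: revealed 1 new [(0,0)] -> total=12
Click 3 (2,1) count=2: revealed 1 new [(2,1)] -> total=13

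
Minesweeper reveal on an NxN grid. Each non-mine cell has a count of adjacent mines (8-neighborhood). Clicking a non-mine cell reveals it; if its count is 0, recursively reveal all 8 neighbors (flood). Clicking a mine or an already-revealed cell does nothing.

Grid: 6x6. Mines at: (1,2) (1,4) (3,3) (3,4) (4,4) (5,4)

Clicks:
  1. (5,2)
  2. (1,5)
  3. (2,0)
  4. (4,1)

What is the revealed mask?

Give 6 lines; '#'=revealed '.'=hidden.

Click 1 (5,2) count=0: revealed 18 new [(0,0) (0,1) (1,0) (1,1) (2,0) (2,1) (2,2) (3,0) (3,1) (3,2) (4,0) (4,1) (4,2) (4,3) (5,0) (5,1) (5,2) (5,3)] -> total=18
Click 2 (1,5) count=1: revealed 1 new [(1,5)] -> total=19
Click 3 (2,0) count=0: revealed 0 new [(none)] -> total=19
Click 4 (4,1) count=0: revealed 0 new [(none)] -> total=19

Answer: ##....
##...#
###...
###...
####..
####..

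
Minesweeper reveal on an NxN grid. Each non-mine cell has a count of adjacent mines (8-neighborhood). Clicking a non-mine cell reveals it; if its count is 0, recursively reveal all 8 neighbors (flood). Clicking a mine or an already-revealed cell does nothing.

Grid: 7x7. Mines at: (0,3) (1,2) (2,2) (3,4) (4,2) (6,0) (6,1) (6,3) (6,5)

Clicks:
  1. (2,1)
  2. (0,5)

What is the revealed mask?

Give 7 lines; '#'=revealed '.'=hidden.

Click 1 (2,1) count=2: revealed 1 new [(2,1)] -> total=1
Click 2 (0,5) count=0: revealed 15 new [(0,4) (0,5) (0,6) (1,4) (1,5) (1,6) (2,4) (2,5) (2,6) (3,5) (3,6) (4,5) (4,6) (5,5) (5,6)] -> total=16

Answer: ....###
....###
.#..###
.....##
.....##
.....##
.......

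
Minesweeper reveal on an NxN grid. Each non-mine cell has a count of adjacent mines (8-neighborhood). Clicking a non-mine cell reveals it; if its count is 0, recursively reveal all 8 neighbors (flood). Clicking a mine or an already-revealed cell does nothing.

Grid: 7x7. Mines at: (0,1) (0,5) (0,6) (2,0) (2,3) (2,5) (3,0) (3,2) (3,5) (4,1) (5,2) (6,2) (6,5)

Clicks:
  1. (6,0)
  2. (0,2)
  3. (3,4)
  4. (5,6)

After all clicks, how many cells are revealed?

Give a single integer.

Answer: 7

Derivation:
Click 1 (6,0) count=0: revealed 4 new [(5,0) (5,1) (6,0) (6,1)] -> total=4
Click 2 (0,2) count=1: revealed 1 new [(0,2)] -> total=5
Click 3 (3,4) count=3: revealed 1 new [(3,4)] -> total=6
Click 4 (5,6) count=1: revealed 1 new [(5,6)] -> total=7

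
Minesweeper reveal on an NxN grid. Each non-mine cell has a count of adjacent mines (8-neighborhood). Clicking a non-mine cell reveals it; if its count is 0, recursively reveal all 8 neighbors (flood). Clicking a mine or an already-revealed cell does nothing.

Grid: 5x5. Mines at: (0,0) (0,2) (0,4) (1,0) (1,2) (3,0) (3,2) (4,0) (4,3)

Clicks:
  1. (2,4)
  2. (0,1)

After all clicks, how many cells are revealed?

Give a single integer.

Click 1 (2,4) count=0: revealed 6 new [(1,3) (1,4) (2,3) (2,4) (3,3) (3,4)] -> total=6
Click 2 (0,1) count=4: revealed 1 new [(0,1)] -> total=7

Answer: 7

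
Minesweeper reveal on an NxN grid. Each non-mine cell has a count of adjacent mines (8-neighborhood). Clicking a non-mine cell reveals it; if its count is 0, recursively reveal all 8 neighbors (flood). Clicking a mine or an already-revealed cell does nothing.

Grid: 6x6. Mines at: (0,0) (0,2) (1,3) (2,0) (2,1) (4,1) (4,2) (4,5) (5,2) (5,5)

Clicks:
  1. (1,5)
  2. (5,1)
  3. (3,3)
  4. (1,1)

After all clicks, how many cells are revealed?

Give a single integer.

Answer: 11

Derivation:
Click 1 (1,5) count=0: revealed 8 new [(0,4) (0,5) (1,4) (1,5) (2,4) (2,5) (3,4) (3,5)] -> total=8
Click 2 (5,1) count=3: revealed 1 new [(5,1)] -> total=9
Click 3 (3,3) count=1: revealed 1 new [(3,3)] -> total=10
Click 4 (1,1) count=4: revealed 1 new [(1,1)] -> total=11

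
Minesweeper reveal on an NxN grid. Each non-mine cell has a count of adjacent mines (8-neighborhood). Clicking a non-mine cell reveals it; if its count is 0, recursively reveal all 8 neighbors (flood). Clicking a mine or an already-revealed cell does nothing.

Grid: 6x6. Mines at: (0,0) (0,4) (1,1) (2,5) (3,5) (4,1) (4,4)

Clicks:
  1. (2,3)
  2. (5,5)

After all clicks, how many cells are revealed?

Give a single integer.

Click 1 (2,3) count=0: revealed 9 new [(1,2) (1,3) (1,4) (2,2) (2,3) (2,4) (3,2) (3,3) (3,4)] -> total=9
Click 2 (5,5) count=1: revealed 1 new [(5,5)] -> total=10

Answer: 10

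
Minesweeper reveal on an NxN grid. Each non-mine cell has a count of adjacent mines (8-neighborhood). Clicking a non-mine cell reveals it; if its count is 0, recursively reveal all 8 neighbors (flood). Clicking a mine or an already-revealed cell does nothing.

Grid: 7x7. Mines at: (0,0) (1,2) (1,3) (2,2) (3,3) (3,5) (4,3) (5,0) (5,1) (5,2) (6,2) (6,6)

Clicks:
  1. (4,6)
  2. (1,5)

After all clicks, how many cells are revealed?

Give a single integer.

Answer: 10

Derivation:
Click 1 (4,6) count=1: revealed 1 new [(4,6)] -> total=1
Click 2 (1,5) count=0: revealed 9 new [(0,4) (0,5) (0,6) (1,4) (1,5) (1,6) (2,4) (2,5) (2,6)] -> total=10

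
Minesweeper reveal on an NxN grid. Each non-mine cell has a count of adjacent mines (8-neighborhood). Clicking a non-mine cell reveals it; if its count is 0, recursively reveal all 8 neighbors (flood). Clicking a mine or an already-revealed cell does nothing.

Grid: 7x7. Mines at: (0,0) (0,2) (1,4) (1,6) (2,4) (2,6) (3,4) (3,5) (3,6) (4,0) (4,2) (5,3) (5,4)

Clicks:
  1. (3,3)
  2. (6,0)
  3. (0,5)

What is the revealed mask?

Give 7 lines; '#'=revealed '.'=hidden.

Answer: .....#.
.......
.......
...#...
.......
###....
###....

Derivation:
Click 1 (3,3) count=3: revealed 1 new [(3,3)] -> total=1
Click 2 (6,0) count=0: revealed 6 new [(5,0) (5,1) (5,2) (6,0) (6,1) (6,2)] -> total=7
Click 3 (0,5) count=2: revealed 1 new [(0,5)] -> total=8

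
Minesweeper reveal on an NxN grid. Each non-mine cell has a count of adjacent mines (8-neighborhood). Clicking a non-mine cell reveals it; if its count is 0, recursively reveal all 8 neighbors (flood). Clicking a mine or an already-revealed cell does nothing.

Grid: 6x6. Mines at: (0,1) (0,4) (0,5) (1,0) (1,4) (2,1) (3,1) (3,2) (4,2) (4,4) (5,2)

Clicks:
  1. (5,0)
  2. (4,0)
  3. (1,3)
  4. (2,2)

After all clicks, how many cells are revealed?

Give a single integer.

Click 1 (5,0) count=0: revealed 4 new [(4,0) (4,1) (5,0) (5,1)] -> total=4
Click 2 (4,0) count=1: revealed 0 new [(none)] -> total=4
Click 3 (1,3) count=2: revealed 1 new [(1,3)] -> total=5
Click 4 (2,2) count=3: revealed 1 new [(2,2)] -> total=6

Answer: 6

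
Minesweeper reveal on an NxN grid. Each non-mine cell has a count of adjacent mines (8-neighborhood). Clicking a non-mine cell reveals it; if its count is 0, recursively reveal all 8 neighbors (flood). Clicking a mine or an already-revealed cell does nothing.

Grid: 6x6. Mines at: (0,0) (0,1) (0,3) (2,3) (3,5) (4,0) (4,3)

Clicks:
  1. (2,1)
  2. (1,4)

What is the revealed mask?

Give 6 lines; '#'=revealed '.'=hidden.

Click 1 (2,1) count=0: revealed 9 new [(1,0) (1,1) (1,2) (2,0) (2,1) (2,2) (3,0) (3,1) (3,2)] -> total=9
Click 2 (1,4) count=2: revealed 1 new [(1,4)] -> total=10

Answer: ......
###.#.
###...
###...
......
......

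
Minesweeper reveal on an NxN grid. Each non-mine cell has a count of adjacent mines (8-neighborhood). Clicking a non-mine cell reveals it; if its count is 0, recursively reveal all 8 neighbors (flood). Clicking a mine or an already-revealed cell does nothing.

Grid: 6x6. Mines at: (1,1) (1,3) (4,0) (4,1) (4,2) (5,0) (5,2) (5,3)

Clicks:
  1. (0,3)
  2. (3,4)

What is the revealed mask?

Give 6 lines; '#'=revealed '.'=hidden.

Click 1 (0,3) count=1: revealed 1 new [(0,3)] -> total=1
Click 2 (3,4) count=0: revealed 15 new [(0,4) (0,5) (1,4) (1,5) (2,3) (2,4) (2,5) (3,3) (3,4) (3,5) (4,3) (4,4) (4,5) (5,4) (5,5)] -> total=16

Answer: ...###
....##
...###
...###
...###
....##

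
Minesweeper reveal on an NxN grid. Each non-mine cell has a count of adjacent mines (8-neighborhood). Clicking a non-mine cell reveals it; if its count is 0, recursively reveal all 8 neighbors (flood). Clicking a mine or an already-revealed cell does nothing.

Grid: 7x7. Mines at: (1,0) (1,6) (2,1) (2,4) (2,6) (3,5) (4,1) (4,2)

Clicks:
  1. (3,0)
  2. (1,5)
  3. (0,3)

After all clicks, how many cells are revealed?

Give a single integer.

Answer: 11

Derivation:
Click 1 (3,0) count=2: revealed 1 new [(3,0)] -> total=1
Click 2 (1,5) count=3: revealed 1 new [(1,5)] -> total=2
Click 3 (0,3) count=0: revealed 9 new [(0,1) (0,2) (0,3) (0,4) (0,5) (1,1) (1,2) (1,3) (1,4)] -> total=11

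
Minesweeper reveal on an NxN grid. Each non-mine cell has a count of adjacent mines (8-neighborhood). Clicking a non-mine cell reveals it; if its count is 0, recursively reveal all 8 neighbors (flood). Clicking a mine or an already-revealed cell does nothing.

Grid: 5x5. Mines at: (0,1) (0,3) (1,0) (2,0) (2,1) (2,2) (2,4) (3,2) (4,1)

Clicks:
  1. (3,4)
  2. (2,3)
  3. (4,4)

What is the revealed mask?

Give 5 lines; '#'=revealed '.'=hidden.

Click 1 (3,4) count=1: revealed 1 new [(3,4)] -> total=1
Click 2 (2,3) count=3: revealed 1 new [(2,3)] -> total=2
Click 3 (4,4) count=0: revealed 3 new [(3,3) (4,3) (4,4)] -> total=5

Answer: .....
.....
...#.
...##
...##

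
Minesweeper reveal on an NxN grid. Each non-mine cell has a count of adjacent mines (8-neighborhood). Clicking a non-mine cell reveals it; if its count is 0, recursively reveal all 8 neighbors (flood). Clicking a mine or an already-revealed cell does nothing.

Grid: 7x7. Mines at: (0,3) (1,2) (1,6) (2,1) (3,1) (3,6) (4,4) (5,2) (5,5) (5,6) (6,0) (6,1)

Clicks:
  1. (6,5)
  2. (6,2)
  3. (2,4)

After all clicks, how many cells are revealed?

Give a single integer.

Answer: 11

Derivation:
Click 1 (6,5) count=2: revealed 1 new [(6,5)] -> total=1
Click 2 (6,2) count=2: revealed 1 new [(6,2)] -> total=2
Click 3 (2,4) count=0: revealed 9 new [(1,3) (1,4) (1,5) (2,3) (2,4) (2,5) (3,3) (3,4) (3,5)] -> total=11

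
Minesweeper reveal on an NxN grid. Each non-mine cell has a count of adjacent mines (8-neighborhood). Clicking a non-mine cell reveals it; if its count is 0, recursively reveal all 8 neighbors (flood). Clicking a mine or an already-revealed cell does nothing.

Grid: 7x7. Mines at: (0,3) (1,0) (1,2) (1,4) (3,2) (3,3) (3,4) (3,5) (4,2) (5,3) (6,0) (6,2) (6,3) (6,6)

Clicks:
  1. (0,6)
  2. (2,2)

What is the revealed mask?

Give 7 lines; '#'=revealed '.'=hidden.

Click 1 (0,6) count=0: revealed 6 new [(0,5) (0,6) (1,5) (1,6) (2,5) (2,6)] -> total=6
Click 2 (2,2) count=3: revealed 1 new [(2,2)] -> total=7

Answer: .....##
.....##
..#..##
.......
.......
.......
.......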